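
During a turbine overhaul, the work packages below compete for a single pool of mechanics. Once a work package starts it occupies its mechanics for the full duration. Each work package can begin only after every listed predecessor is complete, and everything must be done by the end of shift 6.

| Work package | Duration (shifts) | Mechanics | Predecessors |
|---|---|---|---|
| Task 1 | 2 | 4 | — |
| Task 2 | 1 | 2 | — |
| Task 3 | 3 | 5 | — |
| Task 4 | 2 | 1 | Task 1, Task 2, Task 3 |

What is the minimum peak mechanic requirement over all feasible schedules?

9

Early-start (Task 1@1, Task 2@1, Task 3@1, Task 4@4) gives peak 11: s1:11  s2:9  s3:5  s4:1  s5:1  s6:0.
Shift Task 3→2, Task 4→5.
Schedule Task 1@1, Task 2@1, Task 3@2, Task 4@5: s1:6  s2:9  s3:5  s4:5  s5:1  s6:1 — peak 9.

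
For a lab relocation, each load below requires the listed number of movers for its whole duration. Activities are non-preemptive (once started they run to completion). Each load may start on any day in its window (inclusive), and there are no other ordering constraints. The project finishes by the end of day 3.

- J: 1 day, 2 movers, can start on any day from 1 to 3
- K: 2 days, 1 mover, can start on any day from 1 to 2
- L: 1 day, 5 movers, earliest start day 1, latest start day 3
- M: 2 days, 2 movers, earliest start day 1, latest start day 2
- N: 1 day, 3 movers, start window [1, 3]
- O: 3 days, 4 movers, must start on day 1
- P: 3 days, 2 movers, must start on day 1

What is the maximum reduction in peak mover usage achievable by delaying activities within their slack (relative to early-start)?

Early-start peak: d1:19  d2:9  d3:6 ⇒ 19.
Leveled (J@1, K@1, L@3, M@1, N@2, O@1, P@1): d1:11  d2:12  d3:11 ⇒ 12.
Reduction 19 − 12 = 7.

7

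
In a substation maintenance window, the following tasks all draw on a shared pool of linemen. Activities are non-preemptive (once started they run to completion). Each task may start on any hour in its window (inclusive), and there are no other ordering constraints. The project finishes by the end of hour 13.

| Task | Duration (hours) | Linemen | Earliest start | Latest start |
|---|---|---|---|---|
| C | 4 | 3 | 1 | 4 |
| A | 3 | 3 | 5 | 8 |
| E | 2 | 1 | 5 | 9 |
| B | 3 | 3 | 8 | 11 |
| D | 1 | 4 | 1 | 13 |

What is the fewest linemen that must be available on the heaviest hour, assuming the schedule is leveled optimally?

Early-start (C@1, A@5, E@5, B@8, D@1) gives peak 7: h1:7  h2:3  h3:3  h4:3  h5:4  h6:4  h7:3  h8:3  h9:3  h10:3  h11:0  h12:0  h13:0.
Shift D→11.
Schedule C@1, A@5, E@5, B@8, D@11: h1:3  h2:3  h3:3  h4:3  h5:4  h6:4  h7:3  h8:3  h9:3  h10:3  h11:4  h12:0  h13:0 — peak 4.

4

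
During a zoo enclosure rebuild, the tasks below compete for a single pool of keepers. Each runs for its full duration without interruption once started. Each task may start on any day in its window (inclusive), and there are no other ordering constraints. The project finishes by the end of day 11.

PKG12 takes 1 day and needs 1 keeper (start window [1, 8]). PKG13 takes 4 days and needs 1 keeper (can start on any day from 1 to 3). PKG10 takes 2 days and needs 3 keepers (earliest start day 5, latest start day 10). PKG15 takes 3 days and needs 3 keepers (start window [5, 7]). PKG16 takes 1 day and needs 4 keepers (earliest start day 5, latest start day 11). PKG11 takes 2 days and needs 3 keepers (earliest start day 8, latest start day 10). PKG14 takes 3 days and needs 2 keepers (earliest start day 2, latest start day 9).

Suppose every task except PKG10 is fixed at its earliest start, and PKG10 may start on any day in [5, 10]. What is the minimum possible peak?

7

PKG10@5: d1:2  d2:3  d3:3  d4:3  d5:10  d6:6  d7:3  d8:3  d9:3  d10:0  d11:0 → peak 10
PKG10@6: d1:2  d2:3  d3:3  d4:3  d5:7  d6:6  d7:6  d8:3  d9:3  d10:0  d11:0 → peak 7
PKG10@7: d1:2  d2:3  d3:3  d4:3  d5:7  d6:3  d7:6  d8:6  d9:3  d10:0  d11:0 → peak 7
PKG10@8: d1:2  d2:3  d3:3  d4:3  d5:7  d6:3  d7:3  d8:6  d9:6  d10:0  d11:0 → peak 7
PKG10@9: d1:2  d2:3  d3:3  d4:3  d5:7  d6:3  d7:3  d8:3  d9:6  d10:3  d11:0 → peak 7
PKG10@10: d1:2  d2:3  d3:3  d4:3  d5:7  d6:3  d7:3  d8:3  d9:3  d10:3  d11:3 → peak 7
Best is PKG10@6, peak 7.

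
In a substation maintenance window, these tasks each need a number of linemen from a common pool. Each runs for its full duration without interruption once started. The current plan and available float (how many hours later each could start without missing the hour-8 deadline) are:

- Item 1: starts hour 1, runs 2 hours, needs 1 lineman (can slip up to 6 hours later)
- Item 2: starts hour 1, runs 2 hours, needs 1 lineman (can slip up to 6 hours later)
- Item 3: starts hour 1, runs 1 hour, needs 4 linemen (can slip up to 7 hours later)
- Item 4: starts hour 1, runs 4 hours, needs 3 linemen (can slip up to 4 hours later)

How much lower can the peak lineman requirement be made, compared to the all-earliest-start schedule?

5

Early-start peak: h1:9  h2:5  h3:3  h4:3  h5:0  h6:0  h7:0  h8:0 ⇒ 9.
Leveled (Item 1@1, Item 2@1, Item 3@3, Item 4@4): h1:2  h2:2  h3:4  h4:3  h5:3  h6:3  h7:3  h8:0 ⇒ 4.
Reduction 9 − 4 = 5.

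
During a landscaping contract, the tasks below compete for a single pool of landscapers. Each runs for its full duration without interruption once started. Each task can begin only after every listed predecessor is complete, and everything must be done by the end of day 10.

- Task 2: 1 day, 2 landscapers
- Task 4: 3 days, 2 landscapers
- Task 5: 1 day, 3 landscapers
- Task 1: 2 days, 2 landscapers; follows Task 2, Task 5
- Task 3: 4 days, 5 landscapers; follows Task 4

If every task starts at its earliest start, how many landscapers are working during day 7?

At early start, day 7 has: Task 3.
Demand: 5 = 5.

5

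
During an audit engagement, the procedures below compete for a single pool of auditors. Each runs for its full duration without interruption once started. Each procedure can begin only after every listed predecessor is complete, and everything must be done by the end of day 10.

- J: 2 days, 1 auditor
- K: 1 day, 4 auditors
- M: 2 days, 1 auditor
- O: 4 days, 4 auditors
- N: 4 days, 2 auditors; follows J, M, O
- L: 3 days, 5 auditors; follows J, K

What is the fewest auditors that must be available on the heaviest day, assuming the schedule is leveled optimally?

Early-start (J@1, K@1, M@1, O@1, N@5, L@3) gives peak 10: d1:10  d2:6  d3:9  d4:9  d5:7  d6:2  d7:2  d8:2  d9:0  d10:0.
Shift O→2, N→6, L→6.
Schedule J@1, K@1, M@1, O@2, N@6, L@6: d1:6  d2:6  d3:4  d4:4  d5:4  d6:7  d7:7  d8:7  d9:2  d10:0 — peak 7.

7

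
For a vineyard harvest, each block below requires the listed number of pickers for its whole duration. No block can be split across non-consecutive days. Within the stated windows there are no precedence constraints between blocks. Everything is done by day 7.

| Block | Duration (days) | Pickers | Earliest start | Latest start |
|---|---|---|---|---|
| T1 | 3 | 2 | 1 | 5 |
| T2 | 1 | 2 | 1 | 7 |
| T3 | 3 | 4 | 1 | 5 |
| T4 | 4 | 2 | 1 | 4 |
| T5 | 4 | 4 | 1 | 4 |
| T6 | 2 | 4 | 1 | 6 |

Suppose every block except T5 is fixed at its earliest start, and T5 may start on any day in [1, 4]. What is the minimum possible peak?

14

T5@1: d1:18  d2:16  d3:12  d4:6  d5:0  d6:0  d7:0 → peak 18
T5@2: d1:14  d2:16  d3:12  d4:6  d5:4  d6:0  d7:0 → peak 16
T5@3: d1:14  d2:12  d3:12  d4:6  d5:4  d6:4  d7:0 → peak 14
T5@4: d1:14  d2:12  d3:8  d4:6  d5:4  d6:4  d7:4 → peak 14
Best is T5@3, peak 14.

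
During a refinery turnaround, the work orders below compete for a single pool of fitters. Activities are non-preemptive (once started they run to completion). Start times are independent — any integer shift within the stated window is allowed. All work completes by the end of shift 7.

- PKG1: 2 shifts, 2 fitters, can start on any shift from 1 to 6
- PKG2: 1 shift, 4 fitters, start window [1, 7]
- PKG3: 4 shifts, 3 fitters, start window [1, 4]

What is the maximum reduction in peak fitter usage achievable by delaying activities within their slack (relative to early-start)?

5

Early-start peak: s1:9  s2:5  s3:3  s4:3  s5:0  s6:0  s7:0 ⇒ 9.
Leveled (PKG1@1, PKG2@3, PKG3@4): s1:2  s2:2  s3:4  s4:3  s5:3  s6:3  s7:3 ⇒ 4.
Reduction 9 − 4 = 5.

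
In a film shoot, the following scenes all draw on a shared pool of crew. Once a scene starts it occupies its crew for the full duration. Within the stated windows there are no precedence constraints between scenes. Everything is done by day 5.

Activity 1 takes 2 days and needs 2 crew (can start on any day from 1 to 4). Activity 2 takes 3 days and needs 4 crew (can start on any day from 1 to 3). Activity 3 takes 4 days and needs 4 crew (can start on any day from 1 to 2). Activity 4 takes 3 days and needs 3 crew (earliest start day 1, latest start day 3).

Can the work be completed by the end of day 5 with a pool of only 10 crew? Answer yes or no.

The minimum achievable peak is 11; 10 < 11, so no feasible schedule stays within the cap.

no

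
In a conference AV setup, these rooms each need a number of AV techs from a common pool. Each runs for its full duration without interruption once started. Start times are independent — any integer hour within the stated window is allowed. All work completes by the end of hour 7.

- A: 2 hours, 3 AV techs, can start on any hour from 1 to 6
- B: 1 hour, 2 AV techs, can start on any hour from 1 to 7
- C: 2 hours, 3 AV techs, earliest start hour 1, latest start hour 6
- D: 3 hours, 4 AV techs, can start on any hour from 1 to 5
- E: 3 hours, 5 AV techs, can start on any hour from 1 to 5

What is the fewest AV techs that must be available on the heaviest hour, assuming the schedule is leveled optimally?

7

Early-start (A@1, B@1, C@1, D@1, E@1) gives peak 17: h1:17  h2:15  h3:9  h4:0  h5:0  h6:0  h7:0.
Shift C→3, D→2, E→5.
Schedule A@1, B@1, C@3, D@2, E@5: h1:5  h2:7  h3:7  h4:7  h5:5  h6:5  h7:5 — peak 7.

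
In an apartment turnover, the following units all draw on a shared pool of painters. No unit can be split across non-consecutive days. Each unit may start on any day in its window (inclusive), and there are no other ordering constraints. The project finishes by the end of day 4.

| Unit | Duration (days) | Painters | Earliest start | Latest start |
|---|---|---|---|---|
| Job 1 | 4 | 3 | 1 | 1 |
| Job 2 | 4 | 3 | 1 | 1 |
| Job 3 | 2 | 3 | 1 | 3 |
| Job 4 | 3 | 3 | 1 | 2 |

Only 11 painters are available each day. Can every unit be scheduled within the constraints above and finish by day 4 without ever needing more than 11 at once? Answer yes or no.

The minimum achievable peak is 12; 11 < 12, so no feasible schedule stays within the cap.

no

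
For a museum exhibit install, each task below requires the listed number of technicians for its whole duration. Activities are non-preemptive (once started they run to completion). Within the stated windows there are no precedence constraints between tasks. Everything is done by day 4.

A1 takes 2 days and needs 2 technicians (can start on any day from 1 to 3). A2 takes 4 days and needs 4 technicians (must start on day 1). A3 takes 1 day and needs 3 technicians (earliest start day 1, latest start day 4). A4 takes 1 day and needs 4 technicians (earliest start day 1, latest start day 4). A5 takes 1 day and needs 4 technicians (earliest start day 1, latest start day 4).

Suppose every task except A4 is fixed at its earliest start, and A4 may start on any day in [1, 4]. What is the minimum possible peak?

A4@1: d1:17  d2:6  d3:4  d4:4 → peak 17
A4@2: d1:13  d2:10  d3:4  d4:4 → peak 13
A4@3: d1:13  d2:6  d3:8  d4:4 → peak 13
A4@4: d1:13  d2:6  d3:4  d4:8 → peak 13
Best is A4@2, peak 13.

13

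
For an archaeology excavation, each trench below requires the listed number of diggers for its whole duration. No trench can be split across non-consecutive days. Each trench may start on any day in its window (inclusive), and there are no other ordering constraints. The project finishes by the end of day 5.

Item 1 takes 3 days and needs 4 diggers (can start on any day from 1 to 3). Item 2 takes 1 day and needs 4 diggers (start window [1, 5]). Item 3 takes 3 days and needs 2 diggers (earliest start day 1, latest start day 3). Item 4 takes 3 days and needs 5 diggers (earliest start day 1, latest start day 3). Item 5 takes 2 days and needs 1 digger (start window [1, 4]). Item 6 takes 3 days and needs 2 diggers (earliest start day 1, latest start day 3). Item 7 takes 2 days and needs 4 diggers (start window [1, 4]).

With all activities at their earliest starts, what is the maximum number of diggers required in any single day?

Early-start schedule: Item 1@1, Item 2@1, Item 3@1, Item 4@1, Item 5@1, Item 6@1, Item 7@1.
Load per day: day 1: 22, day 2: 18, day 3: 13, day 4: 0, day 5: 0.
Peak is 22.

22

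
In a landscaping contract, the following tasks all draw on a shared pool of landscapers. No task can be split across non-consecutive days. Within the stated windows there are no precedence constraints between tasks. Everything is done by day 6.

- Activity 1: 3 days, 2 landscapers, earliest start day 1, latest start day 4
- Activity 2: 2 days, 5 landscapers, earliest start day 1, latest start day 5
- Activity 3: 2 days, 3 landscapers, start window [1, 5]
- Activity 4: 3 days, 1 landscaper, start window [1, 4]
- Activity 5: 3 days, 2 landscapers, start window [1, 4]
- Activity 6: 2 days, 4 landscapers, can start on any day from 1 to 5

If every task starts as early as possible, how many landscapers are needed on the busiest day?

17

Early-start schedule: Activity 1@1, Activity 2@1, Activity 3@1, Activity 4@1, Activity 5@1, Activity 6@1.
Load per day: day 1: 17, day 2: 17, day 3: 5, day 4: 0, day 5: 0, day 6: 0.
Peak is 17.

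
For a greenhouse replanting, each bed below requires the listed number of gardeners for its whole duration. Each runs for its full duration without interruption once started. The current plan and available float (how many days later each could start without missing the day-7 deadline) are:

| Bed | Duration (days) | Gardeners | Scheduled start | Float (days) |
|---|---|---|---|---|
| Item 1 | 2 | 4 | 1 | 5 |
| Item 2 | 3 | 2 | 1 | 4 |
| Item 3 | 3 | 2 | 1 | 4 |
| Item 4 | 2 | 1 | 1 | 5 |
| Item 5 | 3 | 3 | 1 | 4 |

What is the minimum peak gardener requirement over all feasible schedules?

Early-start (Item 1@1, Item 2@1, Item 3@1, Item 4@1, Item 5@1) gives peak 12: d1:12  d2:12  d3:7  d4:0  d5:0  d6:0  d7:0.
Shift Item 3→3, Item 4→3, Item 5→4.
Schedule Item 1@1, Item 2@1, Item 3@3, Item 4@3, Item 5@4: d1:6  d2:6  d3:5  d4:6  d5:5  d6:3  d7:0 — peak 6.

6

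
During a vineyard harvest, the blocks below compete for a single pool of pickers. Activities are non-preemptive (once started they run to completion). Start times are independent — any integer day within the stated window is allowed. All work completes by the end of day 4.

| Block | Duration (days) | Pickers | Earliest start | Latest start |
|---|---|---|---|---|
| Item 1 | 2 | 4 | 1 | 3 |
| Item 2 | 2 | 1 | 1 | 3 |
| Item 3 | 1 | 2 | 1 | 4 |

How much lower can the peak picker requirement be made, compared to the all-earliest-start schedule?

Early-start peak: d1:7  d2:5  d3:0  d4:0 ⇒ 7.
Leveled (Item 1@1, Item 2@3, Item 3@3): d1:4  d2:4  d3:3  d4:1 ⇒ 4.
Reduction 7 − 4 = 3.

3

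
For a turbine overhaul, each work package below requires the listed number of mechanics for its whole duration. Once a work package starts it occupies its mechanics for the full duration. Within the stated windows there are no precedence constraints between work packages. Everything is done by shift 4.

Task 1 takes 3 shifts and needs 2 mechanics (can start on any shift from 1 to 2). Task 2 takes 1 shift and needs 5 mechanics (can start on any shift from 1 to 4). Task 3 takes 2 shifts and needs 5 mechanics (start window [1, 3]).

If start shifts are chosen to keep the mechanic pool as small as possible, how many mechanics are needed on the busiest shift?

Early-start (Task 1@1, Task 2@1, Task 3@1) gives peak 12: s1:12  s2:7  s3:2  s4:0.
Shift Task 3→2.
Schedule Task 1@1, Task 2@1, Task 3@2: s1:7  s2:7  s3:7  s4:0 — peak 7.
No arrangement of the 24 feasible schedules does better.

7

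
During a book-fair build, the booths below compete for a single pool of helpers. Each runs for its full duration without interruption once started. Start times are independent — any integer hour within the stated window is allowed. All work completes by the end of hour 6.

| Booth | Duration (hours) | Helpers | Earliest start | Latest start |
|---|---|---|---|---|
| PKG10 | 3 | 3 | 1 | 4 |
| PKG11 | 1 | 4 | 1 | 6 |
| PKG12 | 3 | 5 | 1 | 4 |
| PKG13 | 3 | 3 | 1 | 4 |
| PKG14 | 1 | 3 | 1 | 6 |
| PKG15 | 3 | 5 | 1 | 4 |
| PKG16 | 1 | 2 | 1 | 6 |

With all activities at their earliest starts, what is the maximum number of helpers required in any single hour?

25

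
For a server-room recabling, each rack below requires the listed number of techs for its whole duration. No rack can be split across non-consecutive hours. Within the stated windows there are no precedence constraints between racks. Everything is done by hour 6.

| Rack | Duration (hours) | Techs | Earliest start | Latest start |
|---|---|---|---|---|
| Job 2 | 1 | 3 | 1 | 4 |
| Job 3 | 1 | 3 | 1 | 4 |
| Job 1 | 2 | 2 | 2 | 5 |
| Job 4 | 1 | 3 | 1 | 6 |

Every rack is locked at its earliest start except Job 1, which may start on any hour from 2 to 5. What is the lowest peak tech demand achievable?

Job 1@2: h1:9  h2:2  h3:2  h4:0  h5:0  h6:0 → peak 9
Job 1@3: h1:9  h2:0  h3:2  h4:2  h5:0  h6:0 → peak 9
Job 1@4: h1:9  h2:0  h3:0  h4:2  h5:2  h6:0 → peak 9
Job 1@5: h1:9  h2:0  h3:0  h4:0  h5:2  h6:2 → peak 9
Best is Job 1@2, peak 9.

9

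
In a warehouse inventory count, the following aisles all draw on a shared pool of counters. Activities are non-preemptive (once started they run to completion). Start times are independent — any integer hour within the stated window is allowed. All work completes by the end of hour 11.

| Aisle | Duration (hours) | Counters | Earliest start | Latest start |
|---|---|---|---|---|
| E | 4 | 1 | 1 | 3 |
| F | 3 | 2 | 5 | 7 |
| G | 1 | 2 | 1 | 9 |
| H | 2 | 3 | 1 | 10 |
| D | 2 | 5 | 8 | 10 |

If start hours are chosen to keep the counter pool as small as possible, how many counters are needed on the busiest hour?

5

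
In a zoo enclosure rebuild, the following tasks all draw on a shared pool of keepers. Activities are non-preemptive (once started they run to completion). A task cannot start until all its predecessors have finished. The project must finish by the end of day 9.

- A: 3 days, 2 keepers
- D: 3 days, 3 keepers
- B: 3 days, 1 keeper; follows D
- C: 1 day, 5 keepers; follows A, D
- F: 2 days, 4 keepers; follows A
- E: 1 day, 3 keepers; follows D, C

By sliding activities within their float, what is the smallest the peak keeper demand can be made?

5

Early-start (A@1, D@1, B@4, C@4, F@4, E@5) gives peak 10: d1:5  d2:5  d3:5  d4:10  d5:8  d6:1  d7:0  d8:0  d9:0.
Shift C→7, E→8.
Schedule A@1, D@1, B@4, C@7, F@4, E@8: d1:5  d2:5  d3:5  d4:5  d5:5  d6:1  d7:5  d8:3  d9:0 — peak 5.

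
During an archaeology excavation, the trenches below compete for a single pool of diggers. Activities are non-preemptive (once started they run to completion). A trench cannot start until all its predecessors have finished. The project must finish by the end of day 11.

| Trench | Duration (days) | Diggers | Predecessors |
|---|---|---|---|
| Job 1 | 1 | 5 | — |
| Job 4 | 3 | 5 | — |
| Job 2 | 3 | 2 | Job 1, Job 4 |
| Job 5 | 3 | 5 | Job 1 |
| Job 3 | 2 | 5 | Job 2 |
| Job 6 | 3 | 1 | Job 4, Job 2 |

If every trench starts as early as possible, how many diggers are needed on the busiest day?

Early-start schedule: Job 1@1, Job 4@1, Job 2@4, Job 5@2, Job 3@7, Job 6@7.
Load per day: day 1: 10, day 2: 10, day 3: 10, day 4: 7, day 5: 2, day 6: 2, day 7: 6, day 8: 6, day 9: 1, day 10: 0, day 11: 0.
Peak is 10.

10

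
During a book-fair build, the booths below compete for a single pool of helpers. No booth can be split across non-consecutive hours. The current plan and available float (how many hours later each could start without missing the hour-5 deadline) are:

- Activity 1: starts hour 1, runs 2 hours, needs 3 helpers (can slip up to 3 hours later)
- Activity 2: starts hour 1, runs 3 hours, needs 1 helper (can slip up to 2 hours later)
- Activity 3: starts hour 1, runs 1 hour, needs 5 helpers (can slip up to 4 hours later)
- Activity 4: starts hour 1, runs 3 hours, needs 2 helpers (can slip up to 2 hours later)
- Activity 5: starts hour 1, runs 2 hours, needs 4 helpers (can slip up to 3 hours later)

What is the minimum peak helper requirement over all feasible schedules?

Early-start (Activity 1@1, Activity 2@1, Activity 3@1, Activity 4@1, Activity 5@1) gives peak 15: h1:15  h2:10  h3:3  h4:0  h5:0.
Shift Activity 1→2, Activity 4→2, Activity 5→4.
Schedule Activity 1@2, Activity 2@1, Activity 3@1, Activity 4@2, Activity 5@4: h1:6  h2:6  h3:6  h4:6  h5:4 — peak 6.
Total helper-hours = 28 over 5 hours ⇒ peak ≥ ⌈28/5⌉ = 6, so 6 is optimal.

6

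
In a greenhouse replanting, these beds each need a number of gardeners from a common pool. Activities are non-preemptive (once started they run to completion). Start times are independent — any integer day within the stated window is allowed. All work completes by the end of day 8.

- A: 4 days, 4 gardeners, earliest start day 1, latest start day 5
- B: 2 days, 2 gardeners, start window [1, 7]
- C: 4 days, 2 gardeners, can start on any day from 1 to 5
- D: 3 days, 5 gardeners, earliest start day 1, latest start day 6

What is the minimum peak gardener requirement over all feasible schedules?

7

Early-start (A@1, B@1, C@1, D@1) gives peak 13: d1:13  d2:13  d3:11  d4:6  d5:0  d6:0  d7:0  d8:0.
Shift C→3, D→5.
Schedule A@1, B@1, C@3, D@5: d1:6  d2:6  d3:6  d4:6  d5:7  d6:7  d7:5  d8:0 — peak 7.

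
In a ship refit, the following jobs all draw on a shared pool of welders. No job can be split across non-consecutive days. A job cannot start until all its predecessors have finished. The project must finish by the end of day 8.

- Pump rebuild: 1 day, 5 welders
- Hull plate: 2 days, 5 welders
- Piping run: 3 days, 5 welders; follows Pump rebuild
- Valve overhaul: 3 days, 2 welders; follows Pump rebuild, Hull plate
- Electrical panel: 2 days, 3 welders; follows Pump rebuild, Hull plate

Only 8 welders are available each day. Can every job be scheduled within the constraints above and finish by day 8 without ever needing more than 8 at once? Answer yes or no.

yes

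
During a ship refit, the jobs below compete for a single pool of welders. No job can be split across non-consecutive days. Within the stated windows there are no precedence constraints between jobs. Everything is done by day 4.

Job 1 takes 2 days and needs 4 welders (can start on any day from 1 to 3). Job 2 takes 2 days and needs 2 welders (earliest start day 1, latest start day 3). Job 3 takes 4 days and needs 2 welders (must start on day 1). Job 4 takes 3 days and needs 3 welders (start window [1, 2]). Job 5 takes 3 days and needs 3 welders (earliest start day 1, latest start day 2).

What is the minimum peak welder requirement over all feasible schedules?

12

Early-start (Job 1@1, Job 2@1, Job 3@1, Job 4@1, Job 5@1) gives peak 14: d1:14  d2:14  d3:8  d4:2.
Shift Job 2→3.
Schedule Job 1@1, Job 2@3, Job 3@1, Job 4@1, Job 5@1: d1:12  d2:12  d3:10  d4:4 — peak 12.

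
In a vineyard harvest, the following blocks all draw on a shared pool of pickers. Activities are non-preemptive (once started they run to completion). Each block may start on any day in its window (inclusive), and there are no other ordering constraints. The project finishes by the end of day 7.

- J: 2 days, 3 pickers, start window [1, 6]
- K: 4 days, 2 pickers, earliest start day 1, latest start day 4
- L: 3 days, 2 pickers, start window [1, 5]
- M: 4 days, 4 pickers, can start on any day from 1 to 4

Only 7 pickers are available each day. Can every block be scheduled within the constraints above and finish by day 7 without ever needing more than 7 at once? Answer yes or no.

yes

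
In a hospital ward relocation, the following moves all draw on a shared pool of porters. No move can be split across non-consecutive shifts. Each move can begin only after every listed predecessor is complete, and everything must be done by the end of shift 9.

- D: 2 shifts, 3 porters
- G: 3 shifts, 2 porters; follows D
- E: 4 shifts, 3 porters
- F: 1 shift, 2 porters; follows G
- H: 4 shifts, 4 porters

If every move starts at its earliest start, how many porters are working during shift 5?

At early start, shift 5 has: G.
Demand: 2 = 2.

2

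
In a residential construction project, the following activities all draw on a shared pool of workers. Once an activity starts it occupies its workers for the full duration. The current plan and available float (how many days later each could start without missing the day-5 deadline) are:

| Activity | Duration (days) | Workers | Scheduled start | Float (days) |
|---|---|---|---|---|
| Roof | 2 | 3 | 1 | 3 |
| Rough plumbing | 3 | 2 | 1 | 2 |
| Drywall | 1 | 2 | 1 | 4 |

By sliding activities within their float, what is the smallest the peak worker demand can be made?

Early-start (Roof@1, Rough plumbing@1, Drywall@1) gives peak 7: d1:7  d2:5  d3:2  d4:0  d5:0.
Shift Rough plumbing→3, Drywall→3.
Schedule Roof@1, Rough plumbing@3, Drywall@3: d1:3  d2:3  d3:4  d4:2  d5:2 — peak 4.

4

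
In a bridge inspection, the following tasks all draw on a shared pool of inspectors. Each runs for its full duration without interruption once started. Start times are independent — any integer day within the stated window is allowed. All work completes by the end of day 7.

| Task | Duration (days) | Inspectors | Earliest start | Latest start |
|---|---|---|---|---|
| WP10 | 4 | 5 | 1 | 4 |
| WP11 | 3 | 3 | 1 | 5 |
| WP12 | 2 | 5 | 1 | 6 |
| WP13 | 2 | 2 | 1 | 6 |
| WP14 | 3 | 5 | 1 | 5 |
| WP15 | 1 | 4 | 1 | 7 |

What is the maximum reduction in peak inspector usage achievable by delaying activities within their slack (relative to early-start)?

14

Early-start peak: d1:24  d2:20  d3:13  d4:5  d5:0  d6:0  d7:0 ⇒ 24.
Leveled (WP10@1, WP11@1, WP12@4, WP13@1, WP14@5, WP15@6): d1:10  d2:10  d3:8  d4:10  d5:10  d6:9  d7:5 ⇒ 10.
Reduction 24 − 10 = 14.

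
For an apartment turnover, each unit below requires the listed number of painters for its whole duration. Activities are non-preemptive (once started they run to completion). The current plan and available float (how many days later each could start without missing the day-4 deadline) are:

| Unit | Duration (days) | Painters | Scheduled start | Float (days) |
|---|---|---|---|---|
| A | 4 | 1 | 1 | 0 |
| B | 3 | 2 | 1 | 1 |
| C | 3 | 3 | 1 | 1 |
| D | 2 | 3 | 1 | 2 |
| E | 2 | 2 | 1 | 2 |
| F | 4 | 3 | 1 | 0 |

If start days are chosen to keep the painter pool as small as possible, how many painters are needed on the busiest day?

12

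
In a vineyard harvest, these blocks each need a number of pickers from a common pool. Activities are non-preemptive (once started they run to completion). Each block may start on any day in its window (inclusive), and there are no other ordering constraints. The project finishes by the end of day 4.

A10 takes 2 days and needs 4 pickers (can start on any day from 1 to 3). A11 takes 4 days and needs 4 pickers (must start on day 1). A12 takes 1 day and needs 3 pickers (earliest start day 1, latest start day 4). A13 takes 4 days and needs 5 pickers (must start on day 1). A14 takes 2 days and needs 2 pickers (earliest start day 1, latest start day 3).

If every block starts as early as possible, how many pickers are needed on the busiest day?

Early-start schedule: A10@1, A11@1, A12@1, A13@1, A14@1.
Load per day: day 1: 18, day 2: 15, day 3: 9, day 4: 9.
Peak is 18.

18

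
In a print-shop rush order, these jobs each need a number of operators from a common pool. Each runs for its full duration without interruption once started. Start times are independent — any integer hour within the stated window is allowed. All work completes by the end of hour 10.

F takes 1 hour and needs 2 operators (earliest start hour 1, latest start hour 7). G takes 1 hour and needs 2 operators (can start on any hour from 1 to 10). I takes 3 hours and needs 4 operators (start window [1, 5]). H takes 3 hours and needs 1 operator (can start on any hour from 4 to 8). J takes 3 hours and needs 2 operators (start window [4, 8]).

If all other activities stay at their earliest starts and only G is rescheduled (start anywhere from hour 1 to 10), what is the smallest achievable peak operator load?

6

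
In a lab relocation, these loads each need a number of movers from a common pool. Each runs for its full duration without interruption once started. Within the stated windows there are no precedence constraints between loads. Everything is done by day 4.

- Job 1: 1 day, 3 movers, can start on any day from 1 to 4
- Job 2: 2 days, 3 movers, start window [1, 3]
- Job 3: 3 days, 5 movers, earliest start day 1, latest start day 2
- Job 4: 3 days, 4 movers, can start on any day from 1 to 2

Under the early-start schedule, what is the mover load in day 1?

15

At early start, day 1 has: Job 1, Job 2, Job 3, Job 4.
Demand: 3 + 3 + 5 + 4 = 15.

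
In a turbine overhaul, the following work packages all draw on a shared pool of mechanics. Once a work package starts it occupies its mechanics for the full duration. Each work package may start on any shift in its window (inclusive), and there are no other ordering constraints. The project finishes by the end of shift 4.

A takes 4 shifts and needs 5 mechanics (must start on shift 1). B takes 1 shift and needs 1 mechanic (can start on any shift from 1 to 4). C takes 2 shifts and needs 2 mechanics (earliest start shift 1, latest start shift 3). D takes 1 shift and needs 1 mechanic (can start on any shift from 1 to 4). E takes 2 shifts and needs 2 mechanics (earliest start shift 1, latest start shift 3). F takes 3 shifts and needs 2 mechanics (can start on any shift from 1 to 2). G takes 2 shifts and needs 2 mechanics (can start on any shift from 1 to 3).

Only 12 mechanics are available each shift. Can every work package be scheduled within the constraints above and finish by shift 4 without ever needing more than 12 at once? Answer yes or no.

Schedule A@1, B@1, C@1, D@1, E@1, F@2, G@3: s1:11  s2:11  s3:9  s4:9 — peak 11 ≤ 12.

yes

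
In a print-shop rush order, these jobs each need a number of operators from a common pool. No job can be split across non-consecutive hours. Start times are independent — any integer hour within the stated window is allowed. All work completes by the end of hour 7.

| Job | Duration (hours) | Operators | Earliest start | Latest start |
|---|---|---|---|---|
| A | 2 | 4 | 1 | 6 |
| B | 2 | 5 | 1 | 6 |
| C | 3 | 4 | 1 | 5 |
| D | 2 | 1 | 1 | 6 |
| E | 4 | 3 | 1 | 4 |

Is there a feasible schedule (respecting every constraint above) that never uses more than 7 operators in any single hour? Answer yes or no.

yes

Schedule A@1, B@6, C@3, D@5, E@1: h1:7  h2:7  h3:7  h4:7  h5:5  h6:6  h7:5 — peak 7 ≤ 7.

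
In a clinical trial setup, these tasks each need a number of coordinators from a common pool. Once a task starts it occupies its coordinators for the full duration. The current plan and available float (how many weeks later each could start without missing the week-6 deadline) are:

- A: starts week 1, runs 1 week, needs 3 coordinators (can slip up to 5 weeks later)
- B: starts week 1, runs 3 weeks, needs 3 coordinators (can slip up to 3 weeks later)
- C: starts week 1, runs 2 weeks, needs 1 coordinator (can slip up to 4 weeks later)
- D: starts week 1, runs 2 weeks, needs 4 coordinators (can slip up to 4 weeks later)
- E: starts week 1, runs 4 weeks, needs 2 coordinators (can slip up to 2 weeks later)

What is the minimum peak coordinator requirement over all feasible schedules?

5

Early-start (A@1, B@1, C@1, D@1, E@1) gives peak 13: w1:13  w2:10  w3:5  w4:2  w5:0  w6:0.
Shift B→2, C→5, D→5.
Schedule A@1, B@2, C@5, D@5, E@1: w1:5  w2:5  w3:5  w4:5  w5:5  w6:5 — peak 5.
Total coordinator-weeks = 30 over 6 weeks ⇒ peak ≥ ⌈30/6⌉ = 5, so 5 is optimal.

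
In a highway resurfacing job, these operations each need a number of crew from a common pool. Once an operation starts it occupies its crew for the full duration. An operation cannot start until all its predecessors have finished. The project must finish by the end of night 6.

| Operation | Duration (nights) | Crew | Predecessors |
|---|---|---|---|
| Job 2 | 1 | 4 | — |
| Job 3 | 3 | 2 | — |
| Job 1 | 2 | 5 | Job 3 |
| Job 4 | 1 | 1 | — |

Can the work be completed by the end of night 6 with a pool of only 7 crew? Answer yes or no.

yes

Schedule Job 2@1, Job 3@2, Job 1@5, Job 4@1: n1:5  n2:2  n3:2  n4:2  n5:5  n6:5 — peak 5 ≤ 7.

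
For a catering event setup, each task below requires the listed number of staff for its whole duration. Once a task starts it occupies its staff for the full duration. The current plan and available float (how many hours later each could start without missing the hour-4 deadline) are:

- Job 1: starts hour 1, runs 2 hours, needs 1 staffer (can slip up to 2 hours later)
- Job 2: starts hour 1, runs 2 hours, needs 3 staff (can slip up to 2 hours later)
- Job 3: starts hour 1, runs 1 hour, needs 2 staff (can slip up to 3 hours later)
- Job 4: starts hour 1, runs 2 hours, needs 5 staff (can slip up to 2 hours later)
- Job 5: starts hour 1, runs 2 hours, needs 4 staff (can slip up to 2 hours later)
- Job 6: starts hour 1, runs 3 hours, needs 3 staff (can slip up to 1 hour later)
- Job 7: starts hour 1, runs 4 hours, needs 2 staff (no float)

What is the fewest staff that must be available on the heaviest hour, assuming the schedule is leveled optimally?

Early-start (Job 1@1, Job 2@1, Job 3@1, Job 4@1, Job 5@1, Job 6@1, Job 7@1) gives peak 20: h1:20  h2:18  h3:5  h4:2.
Shift Job 2→3, Job 5→3, Job 6→2.
Schedule Job 1@1, Job 2@3, Job 3@1, Job 4@1, Job 5@3, Job 6@2, Job 7@1: h1:10  h2:11  h3:12  h4:12 — peak 12.
Total staffer-hours = 45 over 4 hours ⇒ peak ≥ ⌈45/4⌉ = 12, so 12 is optimal.

12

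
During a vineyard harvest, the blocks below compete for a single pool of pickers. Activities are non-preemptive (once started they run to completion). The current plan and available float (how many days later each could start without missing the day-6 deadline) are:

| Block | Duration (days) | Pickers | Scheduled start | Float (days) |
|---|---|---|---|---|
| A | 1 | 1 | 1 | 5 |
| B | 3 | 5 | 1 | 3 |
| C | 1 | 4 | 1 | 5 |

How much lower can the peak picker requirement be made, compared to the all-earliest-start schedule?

5

Early-start peak: d1:10  d2:5  d3:5  d4:0  d5:0  d6:0 ⇒ 10.
Leveled (A@1, B@2, C@1): d1:5  d2:5  d3:5  d4:5  d5:0  d6:0 ⇒ 5.
Reduction 10 − 5 = 5.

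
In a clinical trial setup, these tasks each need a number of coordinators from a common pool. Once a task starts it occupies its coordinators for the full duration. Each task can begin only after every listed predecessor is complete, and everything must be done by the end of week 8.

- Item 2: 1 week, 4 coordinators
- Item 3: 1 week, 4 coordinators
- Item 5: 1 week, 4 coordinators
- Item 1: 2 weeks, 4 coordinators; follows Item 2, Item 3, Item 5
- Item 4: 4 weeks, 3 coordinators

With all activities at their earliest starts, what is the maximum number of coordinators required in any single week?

Early-start schedule: Item 2@1, Item 3@1, Item 5@1, Item 1@2, Item 4@1.
Load per week: week 1: 15, week 2: 7, week 3: 7, week 4: 3, week 5: 0, week 6: 0, week 7: 0, week 8: 0.
Peak is 15.

15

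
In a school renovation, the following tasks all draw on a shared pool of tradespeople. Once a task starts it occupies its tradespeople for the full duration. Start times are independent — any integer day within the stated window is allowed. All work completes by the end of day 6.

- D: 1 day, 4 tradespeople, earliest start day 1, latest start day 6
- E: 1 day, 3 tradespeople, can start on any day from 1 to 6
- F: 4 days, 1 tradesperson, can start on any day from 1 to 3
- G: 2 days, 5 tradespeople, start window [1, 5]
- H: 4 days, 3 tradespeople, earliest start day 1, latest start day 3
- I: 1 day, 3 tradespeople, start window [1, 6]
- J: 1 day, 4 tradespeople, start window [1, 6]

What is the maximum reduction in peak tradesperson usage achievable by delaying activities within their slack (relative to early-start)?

Early-start peak: d1:23  d2:9  d3:4  d4:4  d5:0  d6:0 ⇒ 23.
Leveled (D@1, E@3, F@3, G@5, H@1, I@4, J@2): d1:7  d2:7  d3:7  d4:7  d5:6  d6:6 ⇒ 7.
Reduction 23 − 7 = 16.

16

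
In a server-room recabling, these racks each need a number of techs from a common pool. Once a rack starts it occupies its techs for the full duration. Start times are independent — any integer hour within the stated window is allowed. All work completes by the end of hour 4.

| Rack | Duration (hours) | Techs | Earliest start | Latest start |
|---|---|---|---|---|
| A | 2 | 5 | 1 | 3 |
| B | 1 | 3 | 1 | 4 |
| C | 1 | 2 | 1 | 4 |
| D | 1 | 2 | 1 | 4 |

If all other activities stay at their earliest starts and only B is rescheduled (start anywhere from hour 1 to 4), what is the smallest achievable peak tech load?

B@1: h1:12  h2:5  h3:0  h4:0 → peak 12
B@2: h1:9  h2:8  h3:0  h4:0 → peak 9
B@3: h1:9  h2:5  h3:3  h4:0 → peak 9
B@4: h1:9  h2:5  h3:0  h4:3 → peak 9
Best is B@2, peak 9.

9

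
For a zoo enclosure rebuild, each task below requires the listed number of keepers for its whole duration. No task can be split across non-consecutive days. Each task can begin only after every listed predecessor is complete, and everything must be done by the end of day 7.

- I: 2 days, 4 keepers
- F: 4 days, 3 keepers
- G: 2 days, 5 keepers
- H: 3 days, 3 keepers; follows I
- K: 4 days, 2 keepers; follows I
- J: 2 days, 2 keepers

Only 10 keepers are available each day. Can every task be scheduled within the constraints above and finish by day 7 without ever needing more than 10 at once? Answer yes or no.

yes

Schedule I@1, F@1, G@6, H@3, K@3, J@1: d1:9  d2:9  d3:8  d4:8  d5:5  d6:7  d7:5 — peak 9 ≤ 10.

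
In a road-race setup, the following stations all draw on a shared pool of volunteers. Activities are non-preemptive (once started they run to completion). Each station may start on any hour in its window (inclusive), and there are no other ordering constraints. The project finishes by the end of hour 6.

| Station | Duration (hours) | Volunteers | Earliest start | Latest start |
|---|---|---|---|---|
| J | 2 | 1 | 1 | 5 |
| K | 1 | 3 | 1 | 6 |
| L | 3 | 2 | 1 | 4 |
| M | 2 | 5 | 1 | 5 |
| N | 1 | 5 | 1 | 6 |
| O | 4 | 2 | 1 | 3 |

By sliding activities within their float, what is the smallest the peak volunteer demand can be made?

7

Early-start (J@1, K@1, L@1, M@1, N@1, O@1) gives peak 18: h1:18  h2:10  h3:4  h4:2  h5:0  h6:0.
Shift M→4, N→6, O→2.
Schedule J@1, K@1, L@1, M@4, N@6, O@2: h1:6  h2:5  h3:4  h4:7  h5:7  h6:5 — peak 7.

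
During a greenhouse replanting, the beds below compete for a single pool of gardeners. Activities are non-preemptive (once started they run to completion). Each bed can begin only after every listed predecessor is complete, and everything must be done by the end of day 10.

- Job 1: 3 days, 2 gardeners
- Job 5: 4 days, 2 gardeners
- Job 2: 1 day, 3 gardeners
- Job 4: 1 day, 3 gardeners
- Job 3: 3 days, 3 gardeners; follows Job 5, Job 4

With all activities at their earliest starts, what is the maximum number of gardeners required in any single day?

10

Early-start schedule: Job 1@1, Job 5@1, Job 2@1, Job 4@1, Job 3@5.
Load per day: day 1: 10, day 2: 4, day 3: 4, day 4: 2, day 5: 3, day 6: 3, day 7: 3, day 8: 0, day 9: 0, day 10: 0.
Peak is 10.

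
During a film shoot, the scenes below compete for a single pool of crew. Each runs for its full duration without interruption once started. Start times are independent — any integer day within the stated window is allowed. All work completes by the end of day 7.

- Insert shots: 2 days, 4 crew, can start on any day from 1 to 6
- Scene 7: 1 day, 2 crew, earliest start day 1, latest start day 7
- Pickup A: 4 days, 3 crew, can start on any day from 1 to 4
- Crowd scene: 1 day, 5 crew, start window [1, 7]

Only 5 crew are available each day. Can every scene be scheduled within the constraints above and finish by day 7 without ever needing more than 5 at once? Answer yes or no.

yes

Schedule Insert shots@1, Scene 7@3, Pickup A@3, Crowd scene@7: d1:4  d2:4  d3:5  d4:3  d5:3  d6:3  d7:5 — peak 5 ≤ 5.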